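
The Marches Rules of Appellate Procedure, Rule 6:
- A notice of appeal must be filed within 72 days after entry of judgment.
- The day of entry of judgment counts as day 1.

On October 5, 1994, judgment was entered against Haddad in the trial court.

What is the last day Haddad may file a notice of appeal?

Counting October 5, 1994 as day 1, day 72 is December 15, 1994.

December 15, 1994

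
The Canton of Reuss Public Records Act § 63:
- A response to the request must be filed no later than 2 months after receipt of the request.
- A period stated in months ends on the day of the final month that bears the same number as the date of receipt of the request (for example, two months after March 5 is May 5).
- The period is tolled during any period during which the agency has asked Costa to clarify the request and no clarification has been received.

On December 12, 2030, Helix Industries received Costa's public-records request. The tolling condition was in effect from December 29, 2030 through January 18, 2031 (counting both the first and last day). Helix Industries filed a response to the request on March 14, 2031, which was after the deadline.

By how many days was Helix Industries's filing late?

2 months after December 12, 2030 is February 12, 2031.
From December 29, 2030 through January 18, 2031 inclusive is 21 days; tolling adds 21 days: February 12, 2031 + 21 days = March 5, 2031.
The deadline is March 5, 2031; from March 5, 2031 to March 14, 2031 is 9 days.

9 days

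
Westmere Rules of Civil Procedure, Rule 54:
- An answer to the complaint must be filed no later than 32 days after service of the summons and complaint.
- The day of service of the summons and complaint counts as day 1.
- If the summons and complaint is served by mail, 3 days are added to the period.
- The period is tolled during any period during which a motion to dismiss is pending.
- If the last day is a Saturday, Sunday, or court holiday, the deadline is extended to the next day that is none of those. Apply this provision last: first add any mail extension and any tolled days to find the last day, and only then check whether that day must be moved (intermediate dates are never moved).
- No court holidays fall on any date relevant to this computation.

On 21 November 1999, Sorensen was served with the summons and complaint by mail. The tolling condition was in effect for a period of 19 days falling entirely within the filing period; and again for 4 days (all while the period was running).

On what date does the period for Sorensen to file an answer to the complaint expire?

Counting 21 November 1999 as day 1, day 32 is December 22, 1999.
Service was by mail, adding 3 days: December 22, 1999 + 3 days = December 25, 1999.
Tolling adds 19 days: December 25, 1999 + 19 days = January 13, 2000.
Tolling adds 4 days: January 13, 2000 + 4 days = January 17, 2000.
January 17, 2000 is a Monday and not a court holiday, so no extension applies.

January 17, 2000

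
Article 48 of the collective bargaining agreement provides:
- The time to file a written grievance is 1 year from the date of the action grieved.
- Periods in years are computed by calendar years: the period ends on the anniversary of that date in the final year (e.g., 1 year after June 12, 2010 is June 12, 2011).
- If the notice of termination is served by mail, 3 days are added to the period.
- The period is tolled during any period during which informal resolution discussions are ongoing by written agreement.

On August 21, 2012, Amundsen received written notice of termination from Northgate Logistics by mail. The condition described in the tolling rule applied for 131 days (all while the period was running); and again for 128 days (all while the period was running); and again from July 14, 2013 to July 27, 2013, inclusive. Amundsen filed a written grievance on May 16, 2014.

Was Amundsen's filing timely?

Yes

1 year after August 21, 2012 is August 21, 2013.
Service was by mail, adding 3 days: August 21, 2013 + 3 days = August 24, 2013.
Tolling adds 131 days: August 24, 2013 + 131 days = January 2, 2014.
Tolling adds 128 days: January 2, 2014 + 128 days = May 10, 2014.
From July 14, 2013 through July 27, 2013 inclusive is 14 days; tolling adds 14 days: May 10, 2014 + 14 days = May 24, 2014.
The deadline is May 24, 2014; the filing on May 16, 2014 is on or before that date.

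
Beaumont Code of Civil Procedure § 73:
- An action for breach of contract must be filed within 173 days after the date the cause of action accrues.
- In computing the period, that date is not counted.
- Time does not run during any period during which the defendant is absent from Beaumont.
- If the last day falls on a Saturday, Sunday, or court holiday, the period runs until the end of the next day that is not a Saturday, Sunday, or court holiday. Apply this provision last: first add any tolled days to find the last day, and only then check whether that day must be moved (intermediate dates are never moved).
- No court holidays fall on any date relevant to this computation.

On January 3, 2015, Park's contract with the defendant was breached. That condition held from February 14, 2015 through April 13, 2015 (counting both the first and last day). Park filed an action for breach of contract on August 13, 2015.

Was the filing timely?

Yes

173 days after January 3, 2015 is June 25, 2015.
From February 14, 2015 through April 13, 2015 inclusive is 59 days; tolling adds 59 days: June 25, 2015 + 59 days = August 23, 2015.
August 23, 2015 is Sunday. The next qualifying day is August 24, 2015.
The deadline is August 24, 2015; the filing on August 13, 2015 is on or before that date.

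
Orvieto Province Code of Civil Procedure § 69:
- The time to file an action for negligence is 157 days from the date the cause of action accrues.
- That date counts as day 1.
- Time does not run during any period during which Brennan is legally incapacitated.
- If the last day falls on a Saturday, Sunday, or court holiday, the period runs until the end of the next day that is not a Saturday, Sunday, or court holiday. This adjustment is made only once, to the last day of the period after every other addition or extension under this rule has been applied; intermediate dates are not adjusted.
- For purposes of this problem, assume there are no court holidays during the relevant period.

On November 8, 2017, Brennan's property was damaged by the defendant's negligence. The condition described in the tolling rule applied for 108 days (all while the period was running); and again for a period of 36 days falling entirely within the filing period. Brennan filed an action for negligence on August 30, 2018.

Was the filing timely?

Counting November 8, 2017 as day 1, day 157 is April 13, 2018.
Tolling adds 108 days: April 13, 2018 + 108 days = July 30, 2018.
Tolling adds 36 days: July 30, 2018 + 36 days = September 4, 2018.
September 4, 2018 is a Tuesday and not a court holiday, so no extension applies.
The deadline is September 4, 2018; the filing on August 30, 2018 is on or before that date.

Yes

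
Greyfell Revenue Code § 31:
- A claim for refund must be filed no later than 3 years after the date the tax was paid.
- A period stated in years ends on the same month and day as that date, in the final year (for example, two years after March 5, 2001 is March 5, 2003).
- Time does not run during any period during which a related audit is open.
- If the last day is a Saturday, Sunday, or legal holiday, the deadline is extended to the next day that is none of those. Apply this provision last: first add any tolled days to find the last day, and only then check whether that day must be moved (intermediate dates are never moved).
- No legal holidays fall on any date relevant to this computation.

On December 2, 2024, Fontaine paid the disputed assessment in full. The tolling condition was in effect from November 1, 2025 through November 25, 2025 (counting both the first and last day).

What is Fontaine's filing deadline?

3 years after December 2, 2024 is December 2, 2027.
From November 1, 2025 through November 25, 2025 inclusive is 25 days; tolling adds 25 days: December 2, 2027 + 25 days = December 27, 2027.
December 27, 2027 is a Monday and not a legal holiday, so no extension applies.

December 27, 2027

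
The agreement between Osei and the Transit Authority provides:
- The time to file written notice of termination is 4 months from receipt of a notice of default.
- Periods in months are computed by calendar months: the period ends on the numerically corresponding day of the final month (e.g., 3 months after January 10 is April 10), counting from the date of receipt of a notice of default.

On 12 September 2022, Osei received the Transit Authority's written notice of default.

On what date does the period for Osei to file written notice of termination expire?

4 months after 12 September 2022 is January 12, 2023.

January 12, 2023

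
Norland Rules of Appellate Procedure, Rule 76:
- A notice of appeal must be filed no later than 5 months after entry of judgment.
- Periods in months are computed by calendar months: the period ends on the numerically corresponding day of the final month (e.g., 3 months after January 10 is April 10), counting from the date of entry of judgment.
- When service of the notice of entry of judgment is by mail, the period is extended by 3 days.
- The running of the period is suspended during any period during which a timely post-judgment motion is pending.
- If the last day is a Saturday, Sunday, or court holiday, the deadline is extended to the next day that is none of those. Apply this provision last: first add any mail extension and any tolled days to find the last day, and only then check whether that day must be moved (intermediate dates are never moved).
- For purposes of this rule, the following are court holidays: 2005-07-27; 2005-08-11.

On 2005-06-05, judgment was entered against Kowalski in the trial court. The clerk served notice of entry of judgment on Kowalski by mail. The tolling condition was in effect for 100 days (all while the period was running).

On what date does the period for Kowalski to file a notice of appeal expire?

February 16, 2006

5 months after 2005-06-05 is November 5, 2005.
Service was by mail, adding 3 days: November 5, 2005 + 3 days = November 8, 2005.
Tolling adds 100 days: November 8, 2005 + 100 days = February 16, 2006.
February 16, 2006 is a Thursday and not a court holiday, so no extension applies.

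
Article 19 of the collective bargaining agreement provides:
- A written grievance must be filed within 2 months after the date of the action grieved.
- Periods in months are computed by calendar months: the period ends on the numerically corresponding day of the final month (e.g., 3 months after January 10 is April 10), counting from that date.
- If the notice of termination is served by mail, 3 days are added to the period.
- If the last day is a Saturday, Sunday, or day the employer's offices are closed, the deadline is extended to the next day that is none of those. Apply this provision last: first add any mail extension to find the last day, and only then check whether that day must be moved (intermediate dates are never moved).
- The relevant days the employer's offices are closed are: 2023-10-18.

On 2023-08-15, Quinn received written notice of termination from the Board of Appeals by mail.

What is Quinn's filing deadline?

October 19, 2023

2 months after 2023-08-15 is October 15, 2023.
Service was by mail, adding 3 days: October 15, 2023 + 3 days = October 18, 2023.
October 18, 2023 is a listed holiday. The next qualifying day is October 19, 2023.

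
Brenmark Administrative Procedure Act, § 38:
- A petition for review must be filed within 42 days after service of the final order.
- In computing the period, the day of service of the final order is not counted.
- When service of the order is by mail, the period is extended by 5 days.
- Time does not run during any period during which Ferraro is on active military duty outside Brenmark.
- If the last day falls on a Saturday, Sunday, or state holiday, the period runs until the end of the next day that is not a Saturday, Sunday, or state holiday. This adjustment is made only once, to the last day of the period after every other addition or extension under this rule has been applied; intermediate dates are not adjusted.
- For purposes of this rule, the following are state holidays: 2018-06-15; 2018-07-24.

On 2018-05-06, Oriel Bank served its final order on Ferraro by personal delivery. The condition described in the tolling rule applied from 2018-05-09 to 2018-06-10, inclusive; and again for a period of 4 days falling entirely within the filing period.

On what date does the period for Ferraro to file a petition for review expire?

42 days after 2018-05-06 is June 17, 2018.
Service was not by mail, so no mail extension applies.
From May 9, 2018 through June 10, 2018 inclusive is 33 days; tolling adds 33 days: June 17, 2018 + 33 days = July 20, 2018.
Tolling adds 4 days: July 20, 2018 + 4 days = July 24, 2018.
July 24, 2018 is a listed holiday. The next qualifying day is July 25, 2018.

July 25, 2018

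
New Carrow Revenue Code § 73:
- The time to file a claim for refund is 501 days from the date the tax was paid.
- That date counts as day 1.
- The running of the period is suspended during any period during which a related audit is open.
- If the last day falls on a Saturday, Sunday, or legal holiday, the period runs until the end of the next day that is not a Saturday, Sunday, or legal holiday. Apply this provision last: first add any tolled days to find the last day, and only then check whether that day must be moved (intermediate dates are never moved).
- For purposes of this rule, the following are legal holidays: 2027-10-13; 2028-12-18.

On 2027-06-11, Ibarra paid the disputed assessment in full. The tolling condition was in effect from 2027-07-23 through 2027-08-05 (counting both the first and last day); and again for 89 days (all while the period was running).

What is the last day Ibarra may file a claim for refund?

Counting 2027-06-11 as day 1, day 501 is October 23, 2028.
From July 23, 2027 through August 5, 2027 inclusive is 14 days; tolling adds 14 days: October 23, 2028 + 14 days = November 6, 2028.
Tolling adds 89 days: November 6, 2028 + 89 days = February 3, 2029.
February 3, 2029 is Saturday; February 4, 2029 is Sunday. The next qualifying day is February 5, 2029.

February 5, 2029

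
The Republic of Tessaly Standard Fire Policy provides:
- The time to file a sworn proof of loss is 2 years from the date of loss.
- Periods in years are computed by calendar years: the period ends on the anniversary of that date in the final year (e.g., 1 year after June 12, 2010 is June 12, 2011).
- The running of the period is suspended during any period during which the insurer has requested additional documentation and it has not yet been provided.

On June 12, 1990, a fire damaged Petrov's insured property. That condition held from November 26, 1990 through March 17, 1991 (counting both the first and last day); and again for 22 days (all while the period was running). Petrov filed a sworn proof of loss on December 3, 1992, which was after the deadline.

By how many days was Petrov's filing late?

40 days

2 years after June 12, 1990 is June 12, 1992.
From November 26, 1990 through March 17, 1991 inclusive is 112 days; tolling adds 112 days: June 12, 1992 + 112 days = October 2, 1992.
Tolling adds 22 days: October 2, 1992 + 22 days = October 24, 1992.
The deadline is October 24, 1992; from October 24, 1992 to December 3, 1992 is 40 days.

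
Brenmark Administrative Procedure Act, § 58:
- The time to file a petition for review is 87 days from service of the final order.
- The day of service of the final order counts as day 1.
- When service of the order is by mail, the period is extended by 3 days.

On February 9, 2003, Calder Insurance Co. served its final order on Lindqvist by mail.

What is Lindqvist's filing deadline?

May 9, 2003

Counting February 9, 2003 as day 1, day 87 is May 6, 2003.
Service was by mail, adding 3 days: May 6, 2003 + 3 days = May 9, 2003.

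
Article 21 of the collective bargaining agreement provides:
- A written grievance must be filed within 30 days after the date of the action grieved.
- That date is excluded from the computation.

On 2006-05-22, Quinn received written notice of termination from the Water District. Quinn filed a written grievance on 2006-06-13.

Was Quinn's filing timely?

Yes

30 days after 2006-05-22 is June 21, 2006.
The deadline is June 21, 2006; the filing on June 13, 2006 is on or before that date.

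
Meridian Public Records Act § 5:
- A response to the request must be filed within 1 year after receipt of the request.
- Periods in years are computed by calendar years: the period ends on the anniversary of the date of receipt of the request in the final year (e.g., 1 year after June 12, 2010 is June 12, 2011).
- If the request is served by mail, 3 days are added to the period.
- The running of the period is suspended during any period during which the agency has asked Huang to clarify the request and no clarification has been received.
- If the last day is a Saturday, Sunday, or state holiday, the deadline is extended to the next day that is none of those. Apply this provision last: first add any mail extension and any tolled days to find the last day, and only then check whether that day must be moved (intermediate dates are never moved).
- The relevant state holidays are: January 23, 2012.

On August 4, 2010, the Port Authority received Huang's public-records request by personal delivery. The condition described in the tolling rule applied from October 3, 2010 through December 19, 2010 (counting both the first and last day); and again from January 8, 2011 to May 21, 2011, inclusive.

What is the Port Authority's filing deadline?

1 year after August 4, 2010 is August 4, 2011.
Service was not by mail, so no mail extension applies.
From October 3, 2010 through December 19, 2010 inclusive is 78 days; tolling adds 78 days: August 4, 2011 + 78 days = October 21, 2011.
From January 8, 2011 through May 21, 2011 inclusive is 134 days; tolling adds 134 days: October 21, 2011 + 134 days = March 3, 2012.
March 3, 2012 is Saturday; March 4, 2012 is Sunday. The next qualifying day is March 5, 2012.

March 5, 2012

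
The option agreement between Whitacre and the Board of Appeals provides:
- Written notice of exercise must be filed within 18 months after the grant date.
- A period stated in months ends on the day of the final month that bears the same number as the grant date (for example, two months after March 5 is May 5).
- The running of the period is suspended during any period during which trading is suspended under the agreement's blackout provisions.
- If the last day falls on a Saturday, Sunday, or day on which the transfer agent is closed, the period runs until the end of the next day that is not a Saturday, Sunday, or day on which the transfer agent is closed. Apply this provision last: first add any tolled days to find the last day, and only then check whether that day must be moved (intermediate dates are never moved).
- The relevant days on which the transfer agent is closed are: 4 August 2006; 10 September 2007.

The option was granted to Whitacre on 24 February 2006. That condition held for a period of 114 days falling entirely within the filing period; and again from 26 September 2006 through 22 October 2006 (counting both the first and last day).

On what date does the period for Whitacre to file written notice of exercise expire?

January 14, 2008

18 months after 24 February 2006 is August 24, 2007.
Tolling adds 114 days: August 24, 2007 + 114 days = December 16, 2007.
From September 26, 2006 through October 22, 2006 inclusive is 27 days; tolling adds 27 days: December 16, 2007 + 27 days = January 12, 2008.
January 12, 2008 is Saturday; January 13, 2008 is Sunday. The next qualifying day is January 14, 2008.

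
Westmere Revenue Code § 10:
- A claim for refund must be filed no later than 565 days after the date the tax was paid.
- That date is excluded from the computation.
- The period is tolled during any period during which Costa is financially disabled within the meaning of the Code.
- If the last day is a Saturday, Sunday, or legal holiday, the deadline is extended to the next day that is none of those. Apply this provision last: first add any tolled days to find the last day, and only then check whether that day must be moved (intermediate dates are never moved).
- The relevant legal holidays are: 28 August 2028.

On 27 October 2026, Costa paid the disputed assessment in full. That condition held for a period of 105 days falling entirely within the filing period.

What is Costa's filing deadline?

565 days after 27 October 2026 is May 14, 2028.
Tolling adds 105 days: May 14, 2028 + 105 days = August 27, 2028.
August 27, 2028 is Sunday; August 28, 2028 is a listed holiday. The next qualifying day is August 29, 2028.

August 29, 2028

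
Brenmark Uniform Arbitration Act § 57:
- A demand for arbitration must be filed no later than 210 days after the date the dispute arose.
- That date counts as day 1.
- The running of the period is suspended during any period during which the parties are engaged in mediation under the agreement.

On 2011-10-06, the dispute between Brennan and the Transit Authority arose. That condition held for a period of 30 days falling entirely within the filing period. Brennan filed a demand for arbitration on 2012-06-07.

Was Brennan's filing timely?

Counting 2011-10-06 as day 1, day 210 is May 2, 2012.
Tolling adds 30 days: May 2, 2012 + 30 days = June 1, 2012.
The deadline is June 1, 2012; the filing on June 7, 2012 is after that date.

No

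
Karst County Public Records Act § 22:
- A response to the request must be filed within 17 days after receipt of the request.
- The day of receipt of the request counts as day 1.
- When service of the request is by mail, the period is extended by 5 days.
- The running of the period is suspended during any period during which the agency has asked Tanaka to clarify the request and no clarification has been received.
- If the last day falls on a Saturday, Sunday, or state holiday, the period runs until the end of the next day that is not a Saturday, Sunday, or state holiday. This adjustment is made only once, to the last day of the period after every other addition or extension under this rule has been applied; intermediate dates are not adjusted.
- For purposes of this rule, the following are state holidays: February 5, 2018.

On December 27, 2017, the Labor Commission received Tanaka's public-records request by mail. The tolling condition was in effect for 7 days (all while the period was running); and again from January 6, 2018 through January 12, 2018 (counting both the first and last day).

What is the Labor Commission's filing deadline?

Counting December 27, 2017 as day 1, day 17 is January 12, 2018.
Service was by mail, adding 5 days: January 12, 2018 + 5 days = January 17, 2018.
Tolling adds 7 days: January 17, 2018 + 7 days = January 24, 2018.
From January 6, 2018 through January 12, 2018 inclusive is 7 days; tolling adds 7 days: January 24, 2018 + 7 days = January 31, 2018.
January 31, 2018 is a Wednesday and not a state holiday, so no extension applies.

January 31, 2018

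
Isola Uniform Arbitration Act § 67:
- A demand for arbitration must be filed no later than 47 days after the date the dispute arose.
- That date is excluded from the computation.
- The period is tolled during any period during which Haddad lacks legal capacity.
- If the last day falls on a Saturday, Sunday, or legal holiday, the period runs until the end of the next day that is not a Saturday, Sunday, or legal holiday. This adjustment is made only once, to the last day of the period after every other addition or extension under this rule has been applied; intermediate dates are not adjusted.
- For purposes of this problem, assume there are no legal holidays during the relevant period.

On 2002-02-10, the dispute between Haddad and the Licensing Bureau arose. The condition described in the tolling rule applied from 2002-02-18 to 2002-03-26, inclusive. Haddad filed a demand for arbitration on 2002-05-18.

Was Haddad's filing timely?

47 days after 2002-02-10 is March 29, 2002.
From February 18, 2002 through March 26, 2002 inclusive is 37 days; tolling adds 37 days: March 29, 2002 + 37 days = May 5, 2002.
May 5, 2002 is Sunday. The next qualifying day is May 6, 2002.
The deadline is May 6, 2002; the filing on May 18, 2002 is after that date.

No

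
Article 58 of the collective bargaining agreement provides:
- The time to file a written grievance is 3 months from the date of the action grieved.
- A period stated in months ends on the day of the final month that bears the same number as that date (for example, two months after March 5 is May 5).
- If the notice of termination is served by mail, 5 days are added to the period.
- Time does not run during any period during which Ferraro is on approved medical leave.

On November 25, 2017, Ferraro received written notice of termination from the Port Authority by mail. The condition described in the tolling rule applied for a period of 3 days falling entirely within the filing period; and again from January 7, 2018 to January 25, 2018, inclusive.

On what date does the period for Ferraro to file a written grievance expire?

3 months after November 25, 2017 is February 25, 2018.
Service was by mail, adding 5 days: February 25, 2018 + 5 days = March 2, 2018.
Tolling adds 3 days: March 2, 2018 + 3 days = March 5, 2018.
From January 7, 2018 through January 25, 2018 inclusive is 19 days; tolling adds 19 days: March 5, 2018 + 19 days = March 24, 2018.

March 24, 2018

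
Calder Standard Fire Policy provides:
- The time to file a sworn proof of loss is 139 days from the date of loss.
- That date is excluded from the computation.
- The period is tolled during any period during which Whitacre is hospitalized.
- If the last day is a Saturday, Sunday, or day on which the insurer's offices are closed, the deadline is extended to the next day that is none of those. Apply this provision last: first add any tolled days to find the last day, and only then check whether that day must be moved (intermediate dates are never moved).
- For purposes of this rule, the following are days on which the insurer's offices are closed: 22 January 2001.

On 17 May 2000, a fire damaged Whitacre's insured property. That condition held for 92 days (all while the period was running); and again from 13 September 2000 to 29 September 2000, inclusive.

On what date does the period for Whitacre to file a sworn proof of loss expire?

January 23, 2001

139 days after 17 May 2000 is October 3, 2000.
Tolling adds 92 days: October 3, 2000 + 92 days = January 3, 2001.
From September 13, 2000 through September 29, 2000 inclusive is 17 days; tolling adds 17 days: January 3, 2001 + 17 days = January 20, 2001.
January 20, 2001 is Saturday; January 21, 2001 is Sunday; January 22, 2001 is a listed holiday. The next qualifying day is January 23, 2001.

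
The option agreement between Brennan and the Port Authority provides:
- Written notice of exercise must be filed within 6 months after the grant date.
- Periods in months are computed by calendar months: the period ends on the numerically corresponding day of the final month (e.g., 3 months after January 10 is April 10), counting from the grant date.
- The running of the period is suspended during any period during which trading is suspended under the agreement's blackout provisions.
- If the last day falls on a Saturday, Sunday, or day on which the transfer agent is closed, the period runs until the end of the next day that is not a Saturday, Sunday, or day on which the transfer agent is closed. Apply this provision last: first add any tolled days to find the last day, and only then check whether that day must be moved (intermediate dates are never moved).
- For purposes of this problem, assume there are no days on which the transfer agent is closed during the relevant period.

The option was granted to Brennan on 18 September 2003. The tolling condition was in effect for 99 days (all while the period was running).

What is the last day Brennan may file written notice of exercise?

6 months after 18 September 2003 is March 18, 2004.
Tolling adds 99 days: March 18, 2004 + 99 days = June 25, 2004.
June 25, 2004 is a Friday and not a day on which the transfer agent is closed, so no extension applies.

June 25, 2004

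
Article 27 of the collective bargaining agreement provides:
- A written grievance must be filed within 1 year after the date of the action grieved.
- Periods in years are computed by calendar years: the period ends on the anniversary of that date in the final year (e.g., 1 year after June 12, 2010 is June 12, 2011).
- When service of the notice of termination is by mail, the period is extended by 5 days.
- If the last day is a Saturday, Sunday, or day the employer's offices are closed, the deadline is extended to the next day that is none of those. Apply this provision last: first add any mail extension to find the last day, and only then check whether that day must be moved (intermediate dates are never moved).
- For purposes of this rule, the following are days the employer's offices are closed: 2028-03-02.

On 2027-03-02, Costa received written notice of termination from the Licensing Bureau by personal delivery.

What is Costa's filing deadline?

March 3, 2028

1 year after 2027-03-02 is March 2, 2028.
Service was not by mail, so no mail extension applies.
March 2, 2028 is a listed holiday. The next qualifying day is March 3, 2028.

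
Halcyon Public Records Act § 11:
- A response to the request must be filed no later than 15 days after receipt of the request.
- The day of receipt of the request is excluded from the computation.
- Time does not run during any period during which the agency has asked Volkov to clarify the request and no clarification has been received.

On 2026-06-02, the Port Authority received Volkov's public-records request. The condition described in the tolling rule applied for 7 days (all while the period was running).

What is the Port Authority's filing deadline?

June 24, 2026

15 days after 2026-06-02 is June 17, 2026.
Tolling adds 7 days: June 17, 2026 + 7 days = June 24, 2026.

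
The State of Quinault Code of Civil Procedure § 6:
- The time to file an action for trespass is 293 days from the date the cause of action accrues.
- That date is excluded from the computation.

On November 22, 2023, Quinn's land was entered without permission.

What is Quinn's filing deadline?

293 days after November 22, 2023 is September 10, 2024.

September 10, 2024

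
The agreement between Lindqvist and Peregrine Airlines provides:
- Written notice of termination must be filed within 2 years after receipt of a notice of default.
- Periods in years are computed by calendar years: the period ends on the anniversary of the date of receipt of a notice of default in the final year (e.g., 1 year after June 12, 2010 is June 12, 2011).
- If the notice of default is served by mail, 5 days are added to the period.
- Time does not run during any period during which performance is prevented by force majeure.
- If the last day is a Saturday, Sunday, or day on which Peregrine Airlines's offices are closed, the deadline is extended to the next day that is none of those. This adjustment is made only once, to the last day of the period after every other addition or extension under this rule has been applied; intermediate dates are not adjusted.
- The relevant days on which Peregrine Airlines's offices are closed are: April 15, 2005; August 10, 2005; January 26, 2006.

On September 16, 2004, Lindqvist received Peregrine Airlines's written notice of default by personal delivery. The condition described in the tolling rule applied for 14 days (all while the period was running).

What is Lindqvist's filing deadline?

2 years after September 16, 2004 is September 16, 2006.
Service was not by mail, so no mail extension applies.
Tolling adds 14 days: September 16, 2006 + 14 days = September 30, 2006.
September 30, 2006 is Saturday; October 1, 2006 is Sunday. The next qualifying day is October 2, 2006.

October 2, 2006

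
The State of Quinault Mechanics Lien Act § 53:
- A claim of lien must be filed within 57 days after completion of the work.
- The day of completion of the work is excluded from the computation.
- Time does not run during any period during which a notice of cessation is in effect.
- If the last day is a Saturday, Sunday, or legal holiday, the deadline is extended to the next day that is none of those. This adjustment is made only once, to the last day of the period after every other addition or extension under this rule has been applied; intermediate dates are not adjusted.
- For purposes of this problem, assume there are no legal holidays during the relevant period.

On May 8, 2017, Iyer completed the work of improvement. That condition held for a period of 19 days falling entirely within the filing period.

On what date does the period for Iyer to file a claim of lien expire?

57 days after May 8, 2017 is July 4, 2017.
Tolling adds 19 days: July 4, 2017 + 19 days = July 23, 2017.
July 23, 2017 is Sunday. The next qualifying day is July 24, 2017.

July 24, 2017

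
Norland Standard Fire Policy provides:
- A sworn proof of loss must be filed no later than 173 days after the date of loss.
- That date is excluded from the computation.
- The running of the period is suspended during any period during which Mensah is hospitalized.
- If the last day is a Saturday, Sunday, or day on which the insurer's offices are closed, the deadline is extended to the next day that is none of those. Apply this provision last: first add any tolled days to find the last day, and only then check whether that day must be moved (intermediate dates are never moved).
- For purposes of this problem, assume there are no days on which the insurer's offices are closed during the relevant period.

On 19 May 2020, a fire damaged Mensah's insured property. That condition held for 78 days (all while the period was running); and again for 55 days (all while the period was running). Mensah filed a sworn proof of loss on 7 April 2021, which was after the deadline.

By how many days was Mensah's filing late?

16 days

173 days after 19 May 2020 is November 8, 2020.
Tolling adds 78 days: November 8, 2020 + 78 days = January 25, 2021.
Tolling adds 55 days: January 25, 2021 + 55 days = March 21, 2021.
March 21, 2021 is Sunday. The next qualifying day is March 22, 2021.
The deadline is March 22, 2021; from March 22, 2021 to April 7, 2021 is 16 days.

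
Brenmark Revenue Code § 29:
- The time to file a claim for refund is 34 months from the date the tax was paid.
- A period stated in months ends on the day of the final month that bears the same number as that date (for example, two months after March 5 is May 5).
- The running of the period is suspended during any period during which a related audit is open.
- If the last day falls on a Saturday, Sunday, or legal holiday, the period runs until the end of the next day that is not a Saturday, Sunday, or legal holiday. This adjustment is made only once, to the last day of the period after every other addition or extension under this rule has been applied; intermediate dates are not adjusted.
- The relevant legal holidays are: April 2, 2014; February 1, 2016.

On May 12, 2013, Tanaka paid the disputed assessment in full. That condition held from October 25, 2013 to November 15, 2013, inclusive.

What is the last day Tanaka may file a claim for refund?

April 4, 2016

34 months after May 12, 2013 is March 12, 2016.
From October 25, 2013 through November 15, 2013 inclusive is 22 days; tolling adds 22 days: March 12, 2016 + 22 days = April 3, 2016.
April 3, 2016 is Sunday. The next qualifying day is April 4, 2016.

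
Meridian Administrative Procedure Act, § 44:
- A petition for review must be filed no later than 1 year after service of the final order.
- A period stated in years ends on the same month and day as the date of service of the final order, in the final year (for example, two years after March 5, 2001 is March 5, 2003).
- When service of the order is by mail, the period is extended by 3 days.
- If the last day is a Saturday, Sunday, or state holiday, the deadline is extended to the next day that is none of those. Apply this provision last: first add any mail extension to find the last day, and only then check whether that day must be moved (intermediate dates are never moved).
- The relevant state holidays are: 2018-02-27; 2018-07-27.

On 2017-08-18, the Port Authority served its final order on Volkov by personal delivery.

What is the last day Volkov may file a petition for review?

1 year after 2017-08-18 is August 18, 2018.
Service was not by mail, so no mail extension applies.
August 18, 2018 is Saturday; August 19, 2018 is Sunday. The next qualifying day is August 20, 2018.

August 20, 2018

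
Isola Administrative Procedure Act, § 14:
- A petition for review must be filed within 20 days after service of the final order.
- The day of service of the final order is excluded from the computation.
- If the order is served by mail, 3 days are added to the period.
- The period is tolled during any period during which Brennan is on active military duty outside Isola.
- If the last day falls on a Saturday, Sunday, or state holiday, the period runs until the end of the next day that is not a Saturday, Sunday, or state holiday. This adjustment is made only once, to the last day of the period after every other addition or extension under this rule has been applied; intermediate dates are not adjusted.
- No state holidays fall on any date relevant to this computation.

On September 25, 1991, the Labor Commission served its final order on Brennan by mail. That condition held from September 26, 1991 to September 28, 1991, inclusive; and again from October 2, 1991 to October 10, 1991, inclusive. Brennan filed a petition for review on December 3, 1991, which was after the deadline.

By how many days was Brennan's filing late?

34 days

20 days after September 25, 1991 is October 15, 1991.
Service was by mail, adding 3 days: October 15, 1991 + 3 days = October 18, 1991.
From September 26, 1991 through September 28, 1991 inclusive is 3 days; tolling adds 3 days: October 18, 1991 + 3 days = October 21, 1991.
From October 2, 1991 through October 10, 1991 inclusive is 9 days; tolling adds 9 days: October 21, 1991 + 9 days = October 30, 1991.
October 30, 1991 is a Wednesday and not a state holiday, so no extension applies.
The deadline is October 30, 1991; from October 30, 1991 to December 3, 1991 is 34 days.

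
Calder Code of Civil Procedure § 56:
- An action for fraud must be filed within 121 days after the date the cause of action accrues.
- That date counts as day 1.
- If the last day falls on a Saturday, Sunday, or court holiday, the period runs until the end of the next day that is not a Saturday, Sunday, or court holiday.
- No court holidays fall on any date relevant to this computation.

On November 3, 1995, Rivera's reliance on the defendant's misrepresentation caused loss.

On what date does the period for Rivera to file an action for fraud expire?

Counting November 3, 1995 as day 1, day 121 is March 2, 1996.
March 2, 1996 is Saturday; March 3, 1996 is Sunday. The next qualifying day is March 4, 1996.

March 4, 1996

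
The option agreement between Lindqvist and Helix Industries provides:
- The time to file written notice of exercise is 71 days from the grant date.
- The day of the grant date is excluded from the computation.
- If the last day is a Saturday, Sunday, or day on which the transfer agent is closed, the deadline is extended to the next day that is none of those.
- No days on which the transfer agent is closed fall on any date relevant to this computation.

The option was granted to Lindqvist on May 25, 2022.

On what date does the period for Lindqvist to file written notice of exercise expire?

71 days after May 25, 2022 is August 4, 2022.
August 4, 2022 is a Thursday and not a day on which the transfer agent is closed, so no extension applies.

August 4, 2022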